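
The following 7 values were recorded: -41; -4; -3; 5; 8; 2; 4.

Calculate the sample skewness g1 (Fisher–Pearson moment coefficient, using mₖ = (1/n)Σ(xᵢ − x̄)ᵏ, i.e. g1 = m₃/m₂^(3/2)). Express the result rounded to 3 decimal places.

-1.772

x̄ = (-41 - 4 - 3 + 5 + 8 + 2 + 4) / 7 = -4.1429
deviations (xᵢ − x̄): -36.8571, 0.1429, 1.1429, 9.1429, 12.1429, 6.1429, 8.1429
Σ(xᵢ − x̄)² = 1694.8571 ⇒ m₂ = 1694.8571/7 = 242.12245
Σ(xᵢ − x̄)³ = -46740.6122 ⇒ m₃ = -46740.6122/7 = -6677.23032
m₂^(3/2) = 242.12245^(1.5) = 3767.49415
g1 = m₃ / m₂^(3/2) = -6677.23032 / 3767.49415 ≈ -1.772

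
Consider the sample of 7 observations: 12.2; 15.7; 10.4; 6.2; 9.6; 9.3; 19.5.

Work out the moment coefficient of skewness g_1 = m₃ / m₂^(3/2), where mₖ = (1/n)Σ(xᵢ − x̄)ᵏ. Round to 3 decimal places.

x̄ = (12.2 + 15.7 + 10.4 + 6.2 + 9.6 + 9.3 + 19.5) / 7 = 11.8429
deviations (xᵢ − x̄): 0.3571, 3.8571, -1.4429, -5.6429, -2.2429, -2.5429, 7.6571
Σ(xᵢ − x̄)² = 119.0571 ⇒ m₂ = 119.0571/7 = 17.00816
Σ(xᵢ − x̄)³ = 295.9751 ⇒ m₃ = 295.9751/7 = 42.28216
m₂^(3/2) = 17.00816^(1.5) = 70.14329
g_1 = m₃ / m₂^(3/2) = 42.28216 / 70.14329 ≈ 0.603

0.603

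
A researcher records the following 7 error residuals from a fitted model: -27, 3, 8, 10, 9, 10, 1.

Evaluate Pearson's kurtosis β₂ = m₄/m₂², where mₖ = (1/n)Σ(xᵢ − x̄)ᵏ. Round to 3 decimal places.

x̄ = 2.0000
Σ(xᵢ − x̄)² = 1056.0000 ⇒ m₂ = 150.85714
Σ(xᵢ − x̄)⁴ = 719172.0000 ⇒ m₄ = 102738.85714
m₂² = 22757.87755
β₂ = m₄/m₂² = 102738.85714 / 22757.87755 ≈ 4.514

4.514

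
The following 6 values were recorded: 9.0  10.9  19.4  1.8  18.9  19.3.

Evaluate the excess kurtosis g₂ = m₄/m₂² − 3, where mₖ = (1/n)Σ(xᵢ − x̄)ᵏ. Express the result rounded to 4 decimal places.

x̄ = 13.2167
Σ(xᵢ − x̄)² = 261.0283 ⇒ m₂ = 43.50472
Σ(xᵢ − x̄)⁴ = 21208.1613 ⇒ m₄ = 3534.69355
m₂² = 1892.66086
g₂ = m₄/m₂² − 3 = 1.86758 − 3 ≈ -1.1324

-1.1324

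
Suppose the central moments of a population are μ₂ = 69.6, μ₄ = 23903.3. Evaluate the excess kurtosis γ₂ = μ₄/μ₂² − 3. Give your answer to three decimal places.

μ₂² = 69.6² = 4844.16000
μ₄/μ₂² = 23903.3 / 4844.16000 = 4.93446
γ₂ = 4.93446 − 3 ≈ 1.934

1.934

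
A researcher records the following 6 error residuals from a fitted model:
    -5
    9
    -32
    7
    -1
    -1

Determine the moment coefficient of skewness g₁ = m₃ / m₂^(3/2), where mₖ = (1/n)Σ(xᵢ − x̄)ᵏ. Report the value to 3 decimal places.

-1.283

x̄ = (-5 + 9 - 32 + 7 - 1 - 1) / 6 = -3.8333
deviations (xᵢ − x̄): -1.1667, 12.8333, -28.1667, 10.8333, 2.8333, 2.8333
Σ(xᵢ − x̄)² = 1092.8333 ⇒ m₂ = 1092.8333/6 = 182.13889
Σ(xᵢ − x̄)³ = -18917.4444 ⇒ m₃ = -18917.4444/6 = -3152.90741
m₂^(3/2) = 182.13889^(1.5) = 2458.12534
g₁ = m₃ / m₂^(3/2) = -3152.90741 / 2458.12534 ≈ -1.283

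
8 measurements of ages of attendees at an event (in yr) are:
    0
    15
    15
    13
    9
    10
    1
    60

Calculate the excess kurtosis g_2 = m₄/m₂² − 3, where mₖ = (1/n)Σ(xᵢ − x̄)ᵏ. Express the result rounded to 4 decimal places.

2.1645

x̄ = 15.3750
Σ(xᵢ − x̄)² = 2509.8750 ⇒ m₂ = 313.73438
Σ(xᵢ − x̄)⁴ = 4066735.6816 ⇒ m₄ = 508341.96021
m₂² = 98429.25806
g_2 = m₄/m₂² − 3 = 5.16454 − 3 ≈ 2.1645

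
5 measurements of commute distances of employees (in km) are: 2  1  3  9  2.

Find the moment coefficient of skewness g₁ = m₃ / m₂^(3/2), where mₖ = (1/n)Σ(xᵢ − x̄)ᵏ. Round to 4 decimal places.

1.3211

x̄ = (2 + 1 + 3 + 9 + 2) / 5 = 3.4000
deviations (xᵢ − x̄): -1.4000, -2.4000, -0.4000, 5.6000, -1.4000
Σ(xᵢ − x̄)² = 41.2000 ⇒ m₂ = 41.2000/5 = 8.24000
Σ(xᵢ − x̄)³ = 156.2400 ⇒ m₃ = 156.2400/5 = 31.24800
m₂^(3/2) = 8.24000^(1.5) = 23.65325
g₁ = m₃ / m₂^(3/2) = 31.24800 / 23.65325 ≈ 1.3211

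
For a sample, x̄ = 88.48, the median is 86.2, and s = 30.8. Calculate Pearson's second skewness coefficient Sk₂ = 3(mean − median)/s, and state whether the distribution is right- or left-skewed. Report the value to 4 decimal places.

0.2221, right-skewed

Sk₂ = 3(88.48 − 86.2) / 30.8 = 3 × 2.2800 / 30.8
    = 6.8400 / 30.8 ≈ 0.2221
Sk₂ > 0 ⇒ mean > median ⇒ right-skewed (positive skew).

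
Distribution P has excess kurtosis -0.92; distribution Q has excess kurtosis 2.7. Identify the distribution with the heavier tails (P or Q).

Q

Higher excess kurtosis ⇒ heavier tails relative to the normal distribution.
-0.92 vs 2.7: the larger is 2.7, so Q has heavier tails. (Q is leptokurtic — heavier-than-normal tails; the other is platykurtic.)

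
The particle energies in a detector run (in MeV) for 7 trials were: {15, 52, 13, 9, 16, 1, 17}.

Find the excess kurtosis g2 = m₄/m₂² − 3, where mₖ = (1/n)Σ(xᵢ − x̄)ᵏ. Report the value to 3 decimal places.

1.255

x̄ = 17.5714
Σ(xᵢ − x̄)² = 1563.7143 ⇒ m₂ = 223.38776
Σ(xᵢ − x̄)⁴ = 1486295.2711 ⇒ m₄ = 212327.89588
m₂² = 49902.08913
g2 = m₄/m₂² − 3 = 4.25489 − 3 ≈ 1.255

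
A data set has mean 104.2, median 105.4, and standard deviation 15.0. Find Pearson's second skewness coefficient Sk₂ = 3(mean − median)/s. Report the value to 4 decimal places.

-0.2400

Sk₂ = 3(104.2 − 105.4) / 15.0 = 3 × -1.2000 / 15.0
    = -3.6000 / 15.0 ≈ -0.2400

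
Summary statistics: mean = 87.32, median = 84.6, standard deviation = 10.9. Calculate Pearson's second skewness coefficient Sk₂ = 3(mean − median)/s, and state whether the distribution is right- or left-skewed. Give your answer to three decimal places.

Sk₂ = 3(87.32 − 84.6) / 10.9 = 3 × 2.7200 / 10.9
    = 8.1600 / 10.9 ≈ 0.749
Sk₂ > 0 ⇒ mean > median ⇒ right-skewed (positive skew).

0.749, right-skewed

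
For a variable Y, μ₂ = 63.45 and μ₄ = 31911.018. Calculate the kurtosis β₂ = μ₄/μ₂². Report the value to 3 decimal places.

μ₂² = 63.45² = 4025.90250
μ₄/μ₂² = 31911.018 / 4025.90250 = 7.92643
β₂ ≈ 7.926

7.926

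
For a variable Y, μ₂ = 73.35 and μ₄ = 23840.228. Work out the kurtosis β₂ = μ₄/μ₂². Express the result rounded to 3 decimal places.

4.431

μ₂² = 73.35² = 5380.22250
μ₄/μ₂² = 23840.228 / 5380.22250 = 4.43109
β₂ ≈ 4.431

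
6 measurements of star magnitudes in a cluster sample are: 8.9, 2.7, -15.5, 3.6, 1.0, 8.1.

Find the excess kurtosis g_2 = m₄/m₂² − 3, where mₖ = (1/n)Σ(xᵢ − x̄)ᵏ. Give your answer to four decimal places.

x̄ = 1.4667
Σ(xᵢ − x̄)² = 393.4133 ⇒ m₂ = 65.56889
Σ(xᵢ − x̄)⁴ = 87880.0827 ⇒ m₄ = 14646.68045
m₂² = 4299.27919
g_2 = m₄/m₂² − 3 = 3.40678 − 3 ≈ 0.4068

0.4068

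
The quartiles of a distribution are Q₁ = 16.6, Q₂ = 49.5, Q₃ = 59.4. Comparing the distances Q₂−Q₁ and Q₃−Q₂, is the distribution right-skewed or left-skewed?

left-skewed

Q₂ − Q₁ = 32.9;  Q₃ − Q₂ = 9.9
Q₂ − Q₁ > Q₃ − Q₂ ⇒ the lower half is more spread out ⇒ left-skewed.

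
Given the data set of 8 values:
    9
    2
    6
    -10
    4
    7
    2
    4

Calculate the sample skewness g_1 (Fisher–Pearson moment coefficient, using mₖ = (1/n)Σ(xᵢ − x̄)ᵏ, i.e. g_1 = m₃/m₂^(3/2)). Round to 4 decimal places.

x̄ = (9 + 2 + 6 - 10 + 4 + 7 + 2 + 4) / 8 = 3.0000
deviations (xᵢ − x̄): 6.0000, -1.0000, 3.0000, -13.0000, 1.0000, 4.0000, -1.0000, 1.0000
Σ(xᵢ − x̄)² = 234.0000 ⇒ m₂ = 234.0000/8 = 29.25000
Σ(xᵢ − x̄)³ = -1890.0000 ⇒ m₃ = -1890.0000/8 = -236.25000
m₂^(3/2) = 29.25000^(1.5) = 158.19356
g_1 = m₃ / m₂^(3/2) = -236.25000 / 158.19356 ≈ -1.4934

-1.4934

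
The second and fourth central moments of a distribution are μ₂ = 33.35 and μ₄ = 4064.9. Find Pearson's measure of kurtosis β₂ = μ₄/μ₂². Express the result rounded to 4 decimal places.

3.6548

μ₂² = 33.35² = 1112.22250
μ₄/μ₂² = 4064.9 / 1112.22250 = 3.65475
β₂ ≈ 3.6548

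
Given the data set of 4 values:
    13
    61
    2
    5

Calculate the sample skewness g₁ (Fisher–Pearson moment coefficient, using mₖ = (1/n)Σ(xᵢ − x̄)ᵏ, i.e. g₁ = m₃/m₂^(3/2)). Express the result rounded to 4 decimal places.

x̄ = (13 + 61 + 2 + 5) / 4 = 20.2500
deviations (xᵢ − x̄): -7.2500, 40.7500, -18.2500, -15.2500
Σ(xᵢ − x̄)² = 2278.7500 ⇒ m₂ = 2278.7500/4 = 569.68750
Σ(xᵢ − x̄)³ = 57661.8750 ⇒ m₃ = 57661.8750/4 = 14415.46875
m₂^(3/2) = 569.68750^(1.5) = 13597.37376
g₁ = m₃ / m₂^(3/2) = 14415.46875 / 13597.37376 ≈ 1.0602

1.0602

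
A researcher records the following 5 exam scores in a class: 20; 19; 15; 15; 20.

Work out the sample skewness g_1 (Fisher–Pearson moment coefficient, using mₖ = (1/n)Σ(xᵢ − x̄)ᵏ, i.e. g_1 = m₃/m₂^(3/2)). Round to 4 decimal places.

x̄ = (20 + 19 + 15 + 15 + 20) / 5 = 17.8000
deviations (xᵢ − x̄): 2.2000, 1.2000, -2.8000, -2.8000, 2.2000
Σ(xᵢ − x̄)² = 26.8000 ⇒ m₂ = 26.8000/5 = 5.36000
Σ(xᵢ − x̄)³ = -20.8800 ⇒ m₃ = -20.8800/5 = -4.17600
m₂^(3/2) = 5.36000^(1.5) = 12.40930
g_1 = m₃ / m₂^(3/2) = -4.17600 / 12.40930 ≈ -0.3365

-0.3365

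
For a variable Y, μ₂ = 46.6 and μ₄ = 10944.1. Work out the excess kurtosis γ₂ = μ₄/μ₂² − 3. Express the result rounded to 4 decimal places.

2.0397

μ₂² = 46.6² = 2171.56000
μ₄/μ₂² = 10944.1 / 2171.56000 = 5.03974
γ₂ = 5.03974 − 3 ≈ 2.0397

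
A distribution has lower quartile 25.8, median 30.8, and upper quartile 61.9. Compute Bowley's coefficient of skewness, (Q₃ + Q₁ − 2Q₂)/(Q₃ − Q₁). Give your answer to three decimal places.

numerator: Q₃ + Q₁ − 2Q₂ = 61.9 + 25.8 − 2×30.8 = 26.1000
denominator: Q₃ − Q₁ = 61.9 − 25.8 = 36.1000
Bowley skewness = 26.1000 / 36.1000 ≈ 0.723

0.723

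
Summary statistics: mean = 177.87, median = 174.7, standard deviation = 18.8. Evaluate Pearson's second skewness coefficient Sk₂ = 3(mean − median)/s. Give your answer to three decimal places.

Sk₂ = 3(177.87 − 174.7) / 18.8 = 3 × 3.1700 / 18.8
    = 9.5100 / 18.8 ≈ 0.506

0.506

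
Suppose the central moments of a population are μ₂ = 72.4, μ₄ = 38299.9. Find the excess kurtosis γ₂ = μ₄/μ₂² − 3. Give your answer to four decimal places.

4.3067

μ₂² = 72.4² = 5241.76000
μ₄/μ₂² = 38299.9 / 5241.76000 = 7.30669
γ₂ = 7.30669 − 3 ≈ 4.3067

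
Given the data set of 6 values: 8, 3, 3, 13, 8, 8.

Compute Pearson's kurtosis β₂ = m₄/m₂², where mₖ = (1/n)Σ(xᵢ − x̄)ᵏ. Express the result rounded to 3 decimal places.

x̄ = 7.1667
Σ(xᵢ − x̄)² = 70.8333 ⇒ m₂ = 11.80556
Σ(xᵢ − x̄)⁴ = 1762.1528 ⇒ m₄ = 293.69213
m₂² = 139.37114
β₂ = m₄/m₂² = 293.69213 / 139.37114 ≈ 2.107

2.107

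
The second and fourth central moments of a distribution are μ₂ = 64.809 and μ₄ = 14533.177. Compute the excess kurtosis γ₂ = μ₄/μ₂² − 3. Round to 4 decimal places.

μ₂² = 64.809² = 4200.20648
μ₄/μ₂² = 14533.177 / 4200.20648 = 3.46011
γ₂ = 3.46011 − 3 ≈ 0.4601

0.4601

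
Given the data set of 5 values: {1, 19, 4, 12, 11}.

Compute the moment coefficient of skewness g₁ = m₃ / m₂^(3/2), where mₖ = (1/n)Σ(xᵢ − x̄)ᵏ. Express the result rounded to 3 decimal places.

x̄ = (1 + 19 + 4 + 12 + 11) / 5 = 9.4000
deviations (xᵢ − x̄): -8.4000, 9.6000, -5.4000, 2.6000, 1.6000
Σ(xᵢ − x̄)² = 201.2000 ⇒ m₂ = 201.2000/5 = 40.24000
Σ(xᵢ − x̄)³ = 156.2400 ⇒ m₃ = 156.2400/5 = 31.24800
m₂^(3/2) = 40.24000^(1.5) = 255.26246
g₁ = m₃ / m₂^(3/2) = 31.24800 / 255.26246 ≈ 0.122

0.122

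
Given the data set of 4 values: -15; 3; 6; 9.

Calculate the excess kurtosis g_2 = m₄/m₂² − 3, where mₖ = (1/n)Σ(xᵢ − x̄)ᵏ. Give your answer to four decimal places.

-0.7981

x̄ = 0.7500
Σ(xᵢ − x̄)² = 348.7500 ⇒ m₂ = 87.18750
Σ(xᵢ − x̄)⁴ = 66952.8281 ⇒ m₄ = 16738.20703
m₂² = 7601.66016
g_2 = m₄/m₂² − 3 = 2.20191 − 3 ≈ -0.7981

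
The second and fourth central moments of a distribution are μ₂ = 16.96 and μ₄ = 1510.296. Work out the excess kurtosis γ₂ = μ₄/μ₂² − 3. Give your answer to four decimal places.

2.2506

μ₂² = 16.96² = 287.64160
μ₄/μ₂² = 1510.296 / 287.64160 = 5.25062
γ₂ = 5.25062 − 3 ≈ 2.2506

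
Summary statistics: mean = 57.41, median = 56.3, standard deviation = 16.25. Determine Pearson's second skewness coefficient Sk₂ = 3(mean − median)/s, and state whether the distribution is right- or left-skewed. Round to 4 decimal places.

Sk₂ = 3(57.41 − 56.3) / 16.25 = 3 × 1.1100 / 16.25
    = 3.3300 / 16.25 ≈ 0.2049
Sk₂ > 0 ⇒ mean > median ⇒ right-skewed (positive skew).

0.2049, right-skewed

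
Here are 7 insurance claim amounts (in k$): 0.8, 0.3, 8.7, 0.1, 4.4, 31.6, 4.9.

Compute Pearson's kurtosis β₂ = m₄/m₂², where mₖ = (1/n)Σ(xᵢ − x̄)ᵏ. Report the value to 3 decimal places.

x̄ = 7.2571
Σ(xᵢ − x̄)² = 749.6971 ⇒ m₂ = 107.09959
Σ(xᵢ − x̄)⁴ = 357951.7658 ⇒ m₄ = 51135.96655
m₂² = 11470.32257
β₂ = m₄/m₂² = 51135.96655 / 11470.32257 ≈ 4.458

4.458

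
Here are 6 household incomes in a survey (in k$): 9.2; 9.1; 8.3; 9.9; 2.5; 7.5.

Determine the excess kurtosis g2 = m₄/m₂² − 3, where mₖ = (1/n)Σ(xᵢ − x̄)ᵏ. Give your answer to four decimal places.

0.5578

x̄ = 7.7500
Σ(xᵢ − x̄)² = 36.4750 ⇒ m₂ = 6.07917
Σ(xᵢ − x̄)⁴ = 788.8963 ⇒ m₄ = 131.48272
m₂² = 36.95627
g2 = m₄/m₂² − 3 = 3.55779 − 3 ≈ 0.5578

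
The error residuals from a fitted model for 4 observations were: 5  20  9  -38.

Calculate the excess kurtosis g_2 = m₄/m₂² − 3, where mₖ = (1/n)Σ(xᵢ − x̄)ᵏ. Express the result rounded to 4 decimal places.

x̄ = -1.0000
Σ(xᵢ − x̄)² = 1946.0000 ⇒ m₂ = 486.50000
Σ(xᵢ − x̄)⁴ = 2079938.0000 ⇒ m₄ = 519984.50000
m₂² = 236682.25000
g_2 = m₄/m₂² − 3 = 2.19697 − 3 ≈ -0.8030

-0.8030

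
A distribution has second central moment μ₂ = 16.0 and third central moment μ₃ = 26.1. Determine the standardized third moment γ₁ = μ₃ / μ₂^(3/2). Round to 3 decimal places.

σ = √μ₂ = √16.0 = 4.00000
σ³ = μ₂^(3/2) = 64.00000
γ₁ = μ₃/σ³ = 26.1 / 64.00000 ≈ 0.408

0.408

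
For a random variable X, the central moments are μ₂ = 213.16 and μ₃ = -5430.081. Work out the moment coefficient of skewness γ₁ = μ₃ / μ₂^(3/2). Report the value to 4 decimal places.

σ = √μ₂ = √213.16 = 14.60000
σ³ = μ₂^(3/2) = 3112.13600
γ₁ = μ₃/σ³ = -5430.081 / 3112.13600 ≈ -1.7448

-1.7448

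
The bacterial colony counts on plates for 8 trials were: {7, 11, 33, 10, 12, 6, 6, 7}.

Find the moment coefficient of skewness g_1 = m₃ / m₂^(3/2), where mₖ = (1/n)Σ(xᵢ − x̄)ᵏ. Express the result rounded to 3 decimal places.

x̄ = (7 + 11 + 33 + 10 + 12 + 6 + 6 + 7) / 8 = 11.5000
deviations (xᵢ − x̄): -4.5000, -0.5000, 21.5000, -1.5000, 0.5000, -5.5000, -5.5000, -4.5000
Σ(xᵢ − x̄)² = 566.0000 ⇒ m₂ = 566.0000/8 = 70.75000
Σ(xᵢ − x̄)³ = 9420.0000 ⇒ m₃ = 9420.0000/8 = 1177.50000
m₂^(3/2) = 70.75000^(1.5) = 595.09961
g_1 = m₃ / m₂^(3/2) = 1177.50000 / 595.09961 ≈ 1.979

1.979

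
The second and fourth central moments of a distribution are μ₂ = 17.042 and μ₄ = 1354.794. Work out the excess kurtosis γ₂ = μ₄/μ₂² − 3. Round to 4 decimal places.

μ₂² = 17.042² = 290.42976
μ₄/μ₂² = 1354.794 / 290.42976 = 4.66479
γ₂ = 4.66479 − 3 ≈ 1.6648

1.6648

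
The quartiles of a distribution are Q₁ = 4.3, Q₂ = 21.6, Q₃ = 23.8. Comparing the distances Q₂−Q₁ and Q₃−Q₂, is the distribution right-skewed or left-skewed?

left-skewed

Q₂ − Q₁ = 17.3;  Q₃ − Q₂ = 2.2
Q₂ − Q₁ > Q₃ − Q₂ ⇒ the lower half is more spread out ⇒ left-skewed.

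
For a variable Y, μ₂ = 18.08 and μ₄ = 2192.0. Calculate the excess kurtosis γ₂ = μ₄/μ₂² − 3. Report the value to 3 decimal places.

μ₂² = 18.08² = 326.88640
μ₄/μ₂² = 2192.0 / 326.88640 = 6.70569
γ₂ = 6.70569 − 3 ≈ 3.706

3.706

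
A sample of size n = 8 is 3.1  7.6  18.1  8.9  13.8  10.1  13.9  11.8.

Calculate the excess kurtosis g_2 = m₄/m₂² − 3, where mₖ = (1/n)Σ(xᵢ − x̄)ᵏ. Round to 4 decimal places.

x̄ = 10.9125
Σ(xᵢ − x̄)² = 146.4288 ⇒ m₂ = 18.30359
Σ(xᵢ − x̄)⁴ = 6681.0961 ⇒ m₄ = 835.13702
m₂² = 335.02154
g_2 = m₄/m₂² − 3 = 2.49279 − 3 ≈ -0.5072

-0.5072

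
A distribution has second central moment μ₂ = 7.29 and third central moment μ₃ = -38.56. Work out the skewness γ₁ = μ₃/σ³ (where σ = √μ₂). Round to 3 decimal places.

-1.959

σ = √μ₂ = √7.29 = 2.70000
σ³ = μ₂^(3/2) = 19.68300
γ₁ = μ₃/σ³ = -38.56 / 19.68300 ≈ -1.959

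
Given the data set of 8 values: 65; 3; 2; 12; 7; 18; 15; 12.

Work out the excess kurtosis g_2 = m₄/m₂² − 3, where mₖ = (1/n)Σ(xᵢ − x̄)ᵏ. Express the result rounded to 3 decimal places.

2.319

x̄ = 16.7500
Σ(xᵢ − x̄)² = 2879.5000 ⇒ m₂ = 359.93750
Σ(xᵢ − x̄)⁴ = 5513019.9063 ⇒ m₄ = 689127.48828
m₂² = 129555.00391
g_2 = m₄/m₂² − 3 = 5.31919 − 3 ≈ 2.319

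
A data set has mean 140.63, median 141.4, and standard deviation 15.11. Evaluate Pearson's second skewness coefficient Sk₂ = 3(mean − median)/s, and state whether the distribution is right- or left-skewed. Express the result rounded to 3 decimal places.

Sk₂ = 3(140.63 − 141.4) / 15.11 = 3 × -0.7700 / 15.11
    = -2.3100 / 15.11 ≈ -0.153
Sk₂ < 0 ⇒ mean < median ⇒ left-skewed (negative skew).

-0.153, left-skewed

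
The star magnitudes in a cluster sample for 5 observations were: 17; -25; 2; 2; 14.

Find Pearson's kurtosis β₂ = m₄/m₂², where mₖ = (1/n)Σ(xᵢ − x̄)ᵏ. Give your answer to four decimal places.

2.5000

x̄ = 2.0000
Σ(xᵢ − x̄)² = 1098.0000 ⇒ m₂ = 219.60000
Σ(xᵢ − x̄)⁴ = 602802.0000 ⇒ m₄ = 120560.40000
m₂² = 48224.16000
β₂ = m₄/m₂² = 120560.40000 / 48224.16000 ≈ 2.5000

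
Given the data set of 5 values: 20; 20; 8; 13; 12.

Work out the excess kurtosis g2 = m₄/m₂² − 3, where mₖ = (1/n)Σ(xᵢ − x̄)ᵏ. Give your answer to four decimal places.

-1.5240

x̄ = 14.6000
Σ(xᵢ − x̄)² = 111.2000 ⇒ m₂ = 22.24000
Σ(xᵢ − x̄)⁴ = 3650.3360 ⇒ m₄ = 730.06720
m₂² = 494.61760
g2 = m₄/m₂² − 3 = 1.47602 − 3 ≈ -1.5240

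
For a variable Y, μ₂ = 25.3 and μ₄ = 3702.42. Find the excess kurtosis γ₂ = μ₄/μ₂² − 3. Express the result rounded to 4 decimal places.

2.7842

μ₂² = 25.3² = 640.09000
μ₄/μ₂² = 3702.42 / 640.09000 = 5.78422
γ₂ = 5.78422 − 3 ≈ 2.7842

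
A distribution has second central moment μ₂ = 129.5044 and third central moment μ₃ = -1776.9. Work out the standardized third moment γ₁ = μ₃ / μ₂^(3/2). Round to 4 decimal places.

σ = √μ₂ = √129.5044 = 11.38000
σ³ = μ₂^(3/2) = 1473.76007
γ₁ = μ₃/σ³ = -1776.9 / 1473.76007 ≈ -1.2057

-1.2057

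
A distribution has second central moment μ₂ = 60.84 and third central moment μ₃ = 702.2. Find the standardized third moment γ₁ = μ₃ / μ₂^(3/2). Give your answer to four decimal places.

σ = √μ₂ = √60.84 = 7.80000
σ³ = μ₂^(3/2) = 474.55200
γ₁ = μ₃/σ³ = 702.2 / 474.55200 ≈ 1.4797

1.4797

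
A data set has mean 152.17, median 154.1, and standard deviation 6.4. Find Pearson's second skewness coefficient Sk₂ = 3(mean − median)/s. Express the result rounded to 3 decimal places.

-0.905

Sk₂ = 3(152.17 − 154.1) / 6.4 = 3 × -1.9300 / 6.4
    = -5.7900 / 6.4 ≈ -0.905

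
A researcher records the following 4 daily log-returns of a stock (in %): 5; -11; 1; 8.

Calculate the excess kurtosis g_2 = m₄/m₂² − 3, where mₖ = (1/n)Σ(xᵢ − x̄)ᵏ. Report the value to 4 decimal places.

x̄ = 0.7500
Σ(xᵢ − x̄)² = 208.7500 ⇒ m₂ = 52.18750
Σ(xᵢ − x̄)⁴ = 22150.3281 ⇒ m₄ = 5537.58203
m₂² = 2723.53516
g_2 = m₄/m₂² − 3 = 2.03323 − 3 ≈ -0.9668

-0.9668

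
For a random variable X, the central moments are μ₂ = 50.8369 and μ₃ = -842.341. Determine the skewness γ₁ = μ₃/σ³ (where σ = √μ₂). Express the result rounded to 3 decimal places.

-2.324

σ = √μ₂ = √50.8369 = 7.13000
σ³ = μ₂^(3/2) = 362.46710
γ₁ = μ₃/σ³ = -842.341 / 362.46710 ≈ -2.324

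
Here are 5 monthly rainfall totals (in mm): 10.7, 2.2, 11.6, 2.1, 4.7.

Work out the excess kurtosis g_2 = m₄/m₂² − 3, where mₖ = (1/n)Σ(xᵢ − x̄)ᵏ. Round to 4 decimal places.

-1.7529

x̄ = 6.2600
Σ(xᵢ − x̄)² = 84.4520 ⇒ m₂ = 16.89040
Σ(xᵢ − x̄)⁴ = 1778.8807 ⇒ m₄ = 355.77615
m₂² = 285.28561
g_2 = m₄/m₂² − 3 = 1.24709 − 3 ≈ -1.7529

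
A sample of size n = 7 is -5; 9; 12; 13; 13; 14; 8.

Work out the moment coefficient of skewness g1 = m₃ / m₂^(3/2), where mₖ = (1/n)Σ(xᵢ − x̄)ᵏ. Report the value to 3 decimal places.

-1.600

x̄ = (-5 + 9 + 12 + 13 + 13 + 14 + 8) / 7 = 9.1429
deviations (xᵢ − x̄): -14.1429, -0.1429, 2.8571, 3.8571, 3.8571, 4.8571, -1.1429
Σ(xᵢ − x̄)² = 262.8571 ⇒ m₂ = 262.8571/7 = 37.55102
Σ(xᵢ − x̄)³ = -2577.6735 ⇒ m₃ = -2577.6735/7 = -368.23907
m₂^(3/2) = 37.55102^(1.5) = 230.10848
g1 = m₃ / m₂^(3/2) = -368.23907 / 230.10848 ≈ -1.600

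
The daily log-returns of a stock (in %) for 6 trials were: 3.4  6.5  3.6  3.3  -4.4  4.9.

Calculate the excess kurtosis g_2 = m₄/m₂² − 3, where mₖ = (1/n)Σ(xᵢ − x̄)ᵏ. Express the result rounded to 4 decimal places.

0.5582

x̄ = 2.8833
Σ(xᵢ − x̄)² = 71.1483 ⇒ m₂ = 11.85806
Σ(xᵢ − x̄)⁴ = 3001.9772 ⇒ m₄ = 500.32954
m₂² = 140.61348
g_2 = m₄/m₂² − 3 = 3.55819 − 3 ≈ 0.5582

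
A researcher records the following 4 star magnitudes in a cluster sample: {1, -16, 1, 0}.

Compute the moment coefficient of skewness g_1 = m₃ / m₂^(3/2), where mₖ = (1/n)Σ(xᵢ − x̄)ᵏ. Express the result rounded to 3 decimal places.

-1.144

x̄ = (1 - 16 + 1 + 0) / 4 = -3.5000
deviations (xᵢ − x̄): 4.5000, -12.5000, 4.5000, 3.5000
Σ(xᵢ − x̄)² = 209.0000 ⇒ m₂ = 209.0000/4 = 52.25000
Σ(xᵢ − x̄)³ = -1728.0000 ⇒ m₃ = -1728.0000/4 = -432.00000
m₂^(3/2) = 52.25000^(1.5) = 377.68474
g_1 = m₃ / m₂^(3/2) = -432.00000 / 377.68474 ≈ -1.144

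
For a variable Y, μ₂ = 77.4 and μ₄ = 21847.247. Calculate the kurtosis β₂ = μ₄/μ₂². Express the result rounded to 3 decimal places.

3.647

μ₂² = 77.4² = 5990.76000
μ₄/μ₂² = 21847.247 / 5990.76000 = 3.64682
β₂ ≈ 3.647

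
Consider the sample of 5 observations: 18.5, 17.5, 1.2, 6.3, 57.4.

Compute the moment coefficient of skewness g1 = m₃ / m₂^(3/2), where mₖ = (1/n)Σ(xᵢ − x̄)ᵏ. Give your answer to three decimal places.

x̄ = (18.5 + 17.5 + 1.2 + 6.3 + 57.4) / 5 = 20.1800
deviations (xᵢ − x̄): -1.6800, -2.6800, -18.9800, -13.8800, 37.2200
Σ(xᵢ − x̄)² = 1948.2280 ⇒ m₂ = 1948.2280/5 = 389.64560
Σ(xᵢ − x̄)³ = 42026.5267 ⇒ m₃ = 42026.5267/5 = 8405.30534
m₂^(3/2) = 389.64560^(1.5) = 7691.38701
g1 = m₃ / m₂^(3/2) = 8405.30534 / 7691.38701 ≈ 1.093

1.093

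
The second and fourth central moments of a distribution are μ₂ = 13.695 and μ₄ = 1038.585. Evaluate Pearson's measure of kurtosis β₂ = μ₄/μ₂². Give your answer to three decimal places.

5.538

μ₂² = 13.695² = 187.55303
μ₄/μ₂² = 1038.585 / 187.55303 = 5.53755
β₂ ≈ 5.538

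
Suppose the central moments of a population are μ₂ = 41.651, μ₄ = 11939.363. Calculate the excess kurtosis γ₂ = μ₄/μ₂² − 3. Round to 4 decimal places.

μ₂² = 41.651² = 1734.80580
μ₄/μ₂² = 11939.363 / 1734.80580 = 6.88225
γ₂ = 6.88225 − 3 ≈ 3.8822

3.8822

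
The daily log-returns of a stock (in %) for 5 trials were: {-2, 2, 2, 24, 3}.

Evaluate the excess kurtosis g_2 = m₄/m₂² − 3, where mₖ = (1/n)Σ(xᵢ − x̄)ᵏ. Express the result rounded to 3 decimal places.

x̄ = 5.8000
Σ(xᵢ − x̄)² = 428.8000 ⇒ m₂ = 85.76000
Σ(xᵢ − x̄)⁴ = 113899.9360 ⇒ m₄ = 22779.98720
m₂² = 7354.77760
g_2 = m₄/m₂² − 3 = 3.09730 − 3 ≈ 0.097

0.097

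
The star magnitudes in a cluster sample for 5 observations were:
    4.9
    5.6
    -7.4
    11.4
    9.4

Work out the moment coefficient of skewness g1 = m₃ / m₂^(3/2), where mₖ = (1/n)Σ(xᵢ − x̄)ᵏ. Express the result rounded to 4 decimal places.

x̄ = (4.9 + 5.6 - 7.4 + 11.4 + 9.4) / 5 = 4.7800
deviations (xᵢ − x̄): 0.1200, 0.8200, -12.1800, 6.6200, 4.6200
Σ(xᵢ − x̄)² = 214.2080 ⇒ m₂ = 214.2080/5 = 42.84160
Σ(xᵢ − x̄)³ = -1417.6505 ⇒ m₃ = -1417.6505/5 = -283.53010
m₂^(3/2) = 42.84160^(1.5) = 280.41324
g1 = m₃ / m₂^(3/2) = -283.53010 / 280.41324 ≈ -1.0111

-1.0111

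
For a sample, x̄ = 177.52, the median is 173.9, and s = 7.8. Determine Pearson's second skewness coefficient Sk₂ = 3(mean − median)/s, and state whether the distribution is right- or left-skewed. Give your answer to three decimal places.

Sk₂ = 3(177.52 − 173.9) / 7.8 = 3 × 3.6200 / 7.8
    = 10.8600 / 7.8 ≈ 1.392
Sk₂ > 0 ⇒ mean > median ⇒ right-skewed (positive skew).

1.392, right-skewed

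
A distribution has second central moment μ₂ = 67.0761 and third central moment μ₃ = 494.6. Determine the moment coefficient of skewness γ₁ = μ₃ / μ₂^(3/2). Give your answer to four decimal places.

0.9003

σ = √μ₂ = √67.0761 = 8.19000
σ³ = μ₂^(3/2) = 549.35326
γ₁ = μ₃/σ³ = 494.6 / 549.35326 ≈ 0.9003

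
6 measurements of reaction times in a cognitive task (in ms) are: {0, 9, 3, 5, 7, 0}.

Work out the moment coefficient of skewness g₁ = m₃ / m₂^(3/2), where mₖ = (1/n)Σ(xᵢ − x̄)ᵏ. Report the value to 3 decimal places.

x̄ = (0 + 9 + 3 + 5 + 7 + 0) / 6 = 4.0000
deviations (xᵢ − x̄): -4.0000, 5.0000, -1.0000, 1.0000, 3.0000, -4.0000
Σ(xᵢ − x̄)² = 68.0000 ⇒ m₂ = 68.0000/6 = 11.33333
Σ(xᵢ − x̄)³ = 24.0000 ⇒ m₃ = 24.0000/6 = 4.00000
m₂^(3/2) = 11.33333^(1.5) = 38.15369
g₁ = m₃ / m₂^(3/2) = 4.00000 / 38.15369 ≈ 0.105

0.105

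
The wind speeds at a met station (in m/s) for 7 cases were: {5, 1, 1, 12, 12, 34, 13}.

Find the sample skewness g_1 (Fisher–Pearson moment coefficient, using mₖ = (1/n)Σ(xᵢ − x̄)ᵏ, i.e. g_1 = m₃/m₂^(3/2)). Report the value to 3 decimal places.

x̄ = (5 + 1 + 1 + 12 + 12 + 34 + 13) / 7 = 11.1429
deviations (xᵢ − x̄): -6.1429, -10.1429, -10.1429, 0.8571, 0.8571, 22.8571, 1.8571
Σ(xᵢ − x̄)² = 770.8571 ⇒ m₂ = 770.8571/7 = 110.12245
Σ(xᵢ − x̄)³ = 9630.6122 ⇒ m₃ = 9630.6122/7 = 1375.80175
m₂^(3/2) = 110.12245^(1.5) = 1155.61665
g_1 = m₃ / m₂^(3/2) = 1375.80175 / 1155.61665 ≈ 1.191

1.191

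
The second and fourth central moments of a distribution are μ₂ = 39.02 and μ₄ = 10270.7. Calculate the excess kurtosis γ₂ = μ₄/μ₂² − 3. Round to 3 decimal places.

μ₂² = 39.02² = 1522.56040
μ₄/μ₂² = 10270.7 / 1522.56040 = 6.74568
γ₂ = 6.74568 − 3 ≈ 3.746

3.746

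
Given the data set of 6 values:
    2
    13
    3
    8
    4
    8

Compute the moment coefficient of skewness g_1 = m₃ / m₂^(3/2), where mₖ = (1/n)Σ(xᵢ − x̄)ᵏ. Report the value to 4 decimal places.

x̄ = (2 + 13 + 3 + 8 + 4 + 8) / 6 = 6.3333
deviations (xᵢ − x̄): -4.3333, 6.6667, -3.3333, 1.6667, -2.3333, 1.6667
Σ(xᵢ − x̄)² = 85.3333 ⇒ m₂ = 85.3333/6 = 14.22222
Σ(xᵢ − x̄)³ = 174.4444 ⇒ m₃ = 174.4444/6 = 29.07407
m₂^(3/2) = 14.22222^(1.5) = 53.63536
g_1 = m₃ / m₂^(3/2) = 29.07407 / 53.63536 ≈ 0.5421

0.5421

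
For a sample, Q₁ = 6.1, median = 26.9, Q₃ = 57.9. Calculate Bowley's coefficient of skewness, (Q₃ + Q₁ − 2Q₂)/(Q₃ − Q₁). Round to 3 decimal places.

numerator: Q₃ + Q₁ − 2Q₂ = 57.9 + 6.1 − 2×26.9 = 10.2000
denominator: Q₃ − Q₁ = 57.9 − 6.1 = 51.8000
Bowley skewness = 10.2000 / 51.8000 ≈ 0.197

0.197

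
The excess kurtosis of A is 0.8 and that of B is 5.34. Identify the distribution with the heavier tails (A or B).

Higher excess kurtosis ⇒ heavier tails relative to the normal distribution.
0.8 vs 5.34: the larger is 5.34, so B has heavier tails.

B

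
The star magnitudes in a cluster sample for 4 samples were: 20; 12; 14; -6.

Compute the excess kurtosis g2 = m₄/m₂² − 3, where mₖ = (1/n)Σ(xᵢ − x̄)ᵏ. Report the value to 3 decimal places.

-0.855

x̄ = 10.0000
Σ(xᵢ − x̄)² = 376.0000 ⇒ m₂ = 94.00000
Σ(xᵢ − x̄)⁴ = 75808.0000 ⇒ m₄ = 18952.00000
m₂² = 8836.00000
g2 = m₄/m₂² − 3 = 2.14486 − 3 ≈ -0.855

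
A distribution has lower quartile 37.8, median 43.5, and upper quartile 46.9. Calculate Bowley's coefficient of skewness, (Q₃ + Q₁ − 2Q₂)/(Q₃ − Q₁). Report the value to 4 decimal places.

-0.2527

numerator: Q₃ + Q₁ − 2Q₂ = 46.9 + 37.8 − 2×43.5 = -2.3000
denominator: Q₃ − Q₁ = 46.9 − 37.8 = 9.1000
Bowley skewness = -2.3000 / 9.1000 ≈ -0.2527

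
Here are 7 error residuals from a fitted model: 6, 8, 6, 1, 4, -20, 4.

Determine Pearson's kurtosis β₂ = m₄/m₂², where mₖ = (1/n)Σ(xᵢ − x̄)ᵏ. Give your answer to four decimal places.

4.6951

x̄ = 1.2857
Σ(xᵢ − x̄)² = 557.4286 ⇒ m₂ = 79.63265
Σ(xᵢ − x̄)⁴ = 208411.7376 ⇒ m₄ = 29773.10537
m₂² = 6341.35943
β₂ = m₄/m₂² = 29773.10537 / 6341.35943 ≈ 4.6951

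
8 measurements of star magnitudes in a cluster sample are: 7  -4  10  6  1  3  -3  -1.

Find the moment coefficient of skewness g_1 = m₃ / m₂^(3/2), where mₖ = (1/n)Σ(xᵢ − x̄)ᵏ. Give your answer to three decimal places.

0.163

x̄ = (7 - 4 + 10 + 6 + 1 + 3 - 3 - 1) / 8 = 2.3750
deviations (xᵢ − x̄): 4.6250, -6.3750, 7.6250, 3.6250, -1.3750, 0.6250, -5.3750, -3.3750
Σ(xᵢ − x̄)² = 175.8750 ⇒ m₂ = 175.8750/8 = 21.98438
Σ(xᵢ − x̄)³ = 134.7188 ⇒ m₃ = 134.7188/8 = 16.83984
m₂^(3/2) = 21.98438^(1.5) = 103.07923
g_1 = m₃ / m₂^(3/2) = 16.83984 / 103.07923 ≈ 0.163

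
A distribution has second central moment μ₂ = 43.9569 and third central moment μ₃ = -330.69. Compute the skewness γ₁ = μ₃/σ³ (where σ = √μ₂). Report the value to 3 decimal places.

σ = √μ₂ = √43.9569 = 6.63000
σ³ = μ₂^(3/2) = 291.43425
γ₁ = μ₃/σ³ = -330.69 / 291.43425 ≈ -1.135

-1.135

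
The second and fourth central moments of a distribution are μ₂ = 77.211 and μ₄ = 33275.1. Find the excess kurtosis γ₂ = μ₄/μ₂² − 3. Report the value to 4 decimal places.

2.5816

μ₂² = 77.211² = 5961.53852
μ₄/μ₂² = 33275.1 / 5961.53852 = 5.58163
γ₂ = 5.58163 − 3 ≈ 2.5816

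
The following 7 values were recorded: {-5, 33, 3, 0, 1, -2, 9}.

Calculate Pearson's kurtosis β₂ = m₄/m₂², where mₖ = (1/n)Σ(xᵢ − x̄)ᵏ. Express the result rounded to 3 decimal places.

4.152

x̄ = 5.5714
Σ(xᵢ − x̄)² = 991.7143 ⇒ m₂ = 141.67347
Σ(xᵢ − x̄)⁴ = 583352.9038 ⇒ m₄ = 83336.12911
m₂² = 20071.37193
β₂ = m₄/m₂² = 83336.12911 / 20071.37193 ≈ 4.152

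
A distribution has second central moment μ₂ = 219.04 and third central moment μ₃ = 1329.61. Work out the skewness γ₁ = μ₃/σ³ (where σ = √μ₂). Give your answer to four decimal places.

0.4101

σ = √μ₂ = √219.04 = 14.80000
σ³ = μ₂^(3/2) = 3241.79200
γ₁ = μ₃/σ³ = 1329.61 / 3241.79200 ≈ 0.4101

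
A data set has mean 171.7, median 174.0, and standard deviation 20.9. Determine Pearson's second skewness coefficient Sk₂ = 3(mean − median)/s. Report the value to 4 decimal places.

Sk₂ = 3(171.7 − 174.0) / 20.9 = 3 × -2.3000 / 20.9
    = -6.9000 / 20.9 ≈ -0.3301

-0.3301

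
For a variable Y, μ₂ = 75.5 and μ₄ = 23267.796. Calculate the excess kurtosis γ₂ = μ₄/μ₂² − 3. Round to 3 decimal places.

1.082

μ₂² = 75.5² = 5700.25000
μ₄/μ₂² = 23267.796 / 5700.25000 = 4.08189
γ₂ = 4.08189 − 3 ≈ 1.082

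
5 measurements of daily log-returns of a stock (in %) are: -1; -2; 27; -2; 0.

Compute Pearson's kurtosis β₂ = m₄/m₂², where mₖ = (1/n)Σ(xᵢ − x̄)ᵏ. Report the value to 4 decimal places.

3.2283

x̄ = 4.4000
Σ(xᵢ − x̄)² = 641.2000 ⇒ m₂ = 128.24000
Σ(xᵢ − x̄)⁴ = 265456.3360 ⇒ m₄ = 53091.26720
m₂² = 16445.49760
β₂ = m₄/m₂² = 53091.26720 / 16445.49760 ≈ 3.2283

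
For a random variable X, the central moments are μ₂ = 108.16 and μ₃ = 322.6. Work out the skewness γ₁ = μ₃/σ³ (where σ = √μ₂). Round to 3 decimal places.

σ = √μ₂ = √108.16 = 10.40000
σ³ = μ₂^(3/2) = 1124.86400
γ₁ = μ₃/σ³ = 322.6 / 1124.86400 ≈ 0.287

0.287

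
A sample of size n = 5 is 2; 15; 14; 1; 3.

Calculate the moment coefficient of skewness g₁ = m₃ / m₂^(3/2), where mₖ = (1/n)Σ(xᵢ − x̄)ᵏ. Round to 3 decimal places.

0.384

x̄ = (2 + 15 + 14 + 1 + 3) / 5 = 7.0000
deviations (xᵢ − x̄): -5.0000, 8.0000, 7.0000, -6.0000, -4.0000
Σ(xᵢ − x̄)² = 190.0000 ⇒ m₂ = 190.0000/5 = 38.00000
Σ(xᵢ − x̄)³ = 450.0000 ⇒ m₃ = 450.0000/5 = 90.00000
m₂^(3/2) = 38.00000^(1.5) = 234.24773
g₁ = m₃ / m₂^(3/2) = 90.00000 / 234.24773 ≈ 0.384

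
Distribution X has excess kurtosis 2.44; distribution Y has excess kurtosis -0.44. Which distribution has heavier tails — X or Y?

Higher excess kurtosis ⇒ heavier tails relative to the normal distribution.
2.44 vs -0.44: the larger is 2.44, so X has heavier tails. (X is leptokurtic — heavier-than-normal tails; the other is platykurtic.)

X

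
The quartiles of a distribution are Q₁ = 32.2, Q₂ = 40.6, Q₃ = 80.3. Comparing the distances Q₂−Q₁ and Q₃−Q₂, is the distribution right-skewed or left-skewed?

Q₂ − Q₁ = 8.4;  Q₃ − Q₂ = 39.7
Q₃ − Q₂ > Q₂ − Q₁ ⇒ the upper half is more spread out ⇒ right-skewed.

right-skewed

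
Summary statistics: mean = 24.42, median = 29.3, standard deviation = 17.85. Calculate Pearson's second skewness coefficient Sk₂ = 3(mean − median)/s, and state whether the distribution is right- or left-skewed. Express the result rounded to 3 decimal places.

Sk₂ = 3(24.42 − 29.3) / 17.85 = 3 × -4.8800 / 17.85
    = -14.6400 / 17.85 ≈ -0.820
Sk₂ < 0 ⇒ mean < median ⇒ left-skewed (negative skew).

-0.820, left-skewed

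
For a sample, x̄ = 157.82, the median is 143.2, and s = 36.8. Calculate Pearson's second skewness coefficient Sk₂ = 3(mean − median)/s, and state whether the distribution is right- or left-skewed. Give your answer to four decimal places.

1.1918, right-skewed

Sk₂ = 3(157.82 − 143.2) / 36.8 = 3 × 14.6200 / 36.8
    = 43.8600 / 36.8 ≈ 1.1918
Sk₂ > 0 ⇒ mean > median ⇒ right-skewed (positive skew).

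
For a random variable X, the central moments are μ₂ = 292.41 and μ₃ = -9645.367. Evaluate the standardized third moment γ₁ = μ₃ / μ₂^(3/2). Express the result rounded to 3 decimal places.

-1.929

σ = √μ₂ = √292.41 = 17.10000
σ³ = μ₂^(3/2) = 5000.21100
γ₁ = μ₃/σ³ = -9645.367 / 5000.21100 ≈ -1.929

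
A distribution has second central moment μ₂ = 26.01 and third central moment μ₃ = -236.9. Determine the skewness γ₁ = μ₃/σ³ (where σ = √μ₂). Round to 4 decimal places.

σ = √μ₂ = √26.01 = 5.10000
σ³ = μ₂^(3/2) = 132.65100
γ₁ = μ₃/σ³ = -236.9 / 132.65100 ≈ -1.7859

-1.7859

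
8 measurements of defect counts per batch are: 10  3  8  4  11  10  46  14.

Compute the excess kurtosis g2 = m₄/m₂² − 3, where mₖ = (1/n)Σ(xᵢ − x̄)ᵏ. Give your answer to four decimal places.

x̄ = 13.2500
Σ(xᵢ − x̄)² = 1317.5000 ⇒ m₂ = 164.68750
Σ(xᵢ − x̄)⁴ = 1169758.1563 ⇒ m₄ = 146219.76953
m₂² = 27121.97266
g2 = m₄/m₂² − 3 = 5.39119 − 3 ≈ 2.3912

2.3912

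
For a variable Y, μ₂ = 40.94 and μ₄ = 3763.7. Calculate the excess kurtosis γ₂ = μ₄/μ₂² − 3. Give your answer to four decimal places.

-0.7545

μ₂² = 40.94² = 1676.08360
μ₄/μ₂² = 3763.7 / 1676.08360 = 2.24553
γ₂ = 2.24553 − 3 ≈ -0.7545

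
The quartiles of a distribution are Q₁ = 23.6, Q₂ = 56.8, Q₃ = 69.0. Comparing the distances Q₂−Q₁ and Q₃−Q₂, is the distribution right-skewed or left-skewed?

left-skewed

Q₂ − Q₁ = 33.2;  Q₃ − Q₂ = 12.2
Q₂ − Q₁ > Q₃ − Q₂ ⇒ the lower half is more spread out ⇒ left-skewed.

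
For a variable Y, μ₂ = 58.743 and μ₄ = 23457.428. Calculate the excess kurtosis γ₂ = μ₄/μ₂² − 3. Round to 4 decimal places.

3.7978

μ₂² = 58.743² = 3450.74005
μ₄/μ₂² = 23457.428 / 3450.74005 = 6.79780
γ₂ = 6.79780 − 3 ≈ 3.7978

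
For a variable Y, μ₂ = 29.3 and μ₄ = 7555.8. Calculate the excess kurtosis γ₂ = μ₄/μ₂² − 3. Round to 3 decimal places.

5.801

μ₂² = 29.3² = 858.49000
μ₄/μ₂² = 7555.8 / 858.49000 = 8.80127
γ₂ = 8.80127 − 3 ≈ 5.801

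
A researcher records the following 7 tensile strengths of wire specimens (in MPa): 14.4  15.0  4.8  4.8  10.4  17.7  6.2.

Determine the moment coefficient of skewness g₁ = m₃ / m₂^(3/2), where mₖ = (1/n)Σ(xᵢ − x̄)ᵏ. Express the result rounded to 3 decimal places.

x̄ = (14.4 + 15.0 + 4.8 + 4.8 + 10.4 + 17.7 + 6.2) / 7 = 10.4714
deviations (xᵢ − x̄): 3.9286, 4.5286, -5.6714, -5.6714, -0.0714, 7.2286, -4.2714
Σ(xᵢ − x̄)² = 170.7743 ⇒ m₂ = 170.7743/7 = 24.39633
Σ(xᵢ − x̄)³ = 88.4360 ⇒ m₃ = 88.4360/7 = 12.63371
m₂^(3/2) = 24.39633^(1.5) = 120.49989
g₁ = m₃ / m₂^(3/2) = 12.63371 / 120.49989 ≈ 0.105

0.105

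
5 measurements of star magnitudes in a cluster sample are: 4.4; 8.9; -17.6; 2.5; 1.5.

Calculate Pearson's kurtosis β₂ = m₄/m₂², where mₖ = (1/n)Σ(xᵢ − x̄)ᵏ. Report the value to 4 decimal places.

2.9223

x̄ = -0.0600
Σ(xᵢ − x̄)² = 416.8120 ⇒ m₂ = 83.36240
Σ(xᵢ − x̄)⁴ = 101539.1901 ⇒ m₄ = 20307.83802
m₂² = 6949.28973
β₂ = m₄/m₂² = 20307.83802 / 6949.28973 ≈ 2.9223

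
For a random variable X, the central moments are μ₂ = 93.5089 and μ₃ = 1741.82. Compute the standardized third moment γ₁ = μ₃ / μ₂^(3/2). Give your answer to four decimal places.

σ = √μ₂ = √93.5089 = 9.67000
σ³ = μ₂^(3/2) = 904.23106
γ₁ = μ₃/σ³ = 1741.82 / 904.23106 ≈ 1.9263

1.9263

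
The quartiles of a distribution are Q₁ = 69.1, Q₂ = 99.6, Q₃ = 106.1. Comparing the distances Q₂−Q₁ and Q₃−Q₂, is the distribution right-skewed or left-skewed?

Q₂ − Q₁ = 30.5;  Q₃ − Q₂ = 6.5
Q₂ − Q₁ > Q₃ − Q₂ ⇒ the lower half is more spread out ⇒ left-skewed.

left-skewed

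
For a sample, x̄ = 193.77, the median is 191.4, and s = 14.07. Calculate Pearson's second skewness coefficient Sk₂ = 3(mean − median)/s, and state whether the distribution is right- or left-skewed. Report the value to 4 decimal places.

0.5053, right-skewed

Sk₂ = 3(193.77 − 191.4) / 14.07 = 3 × 2.3700 / 14.07
    = 7.1100 / 14.07 ≈ 0.5053
Sk₂ > 0 ⇒ mean > median ⇒ right-skewed (positive skew).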